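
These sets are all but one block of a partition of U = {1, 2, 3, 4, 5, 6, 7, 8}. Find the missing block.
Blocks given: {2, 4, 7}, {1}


U = {1, 2, 3, 4, 5, 6, 7, 8}
Shown blocks: {2, 4, 7}, {1}
A partition's blocks are pairwise disjoint and cover U, so the missing block = U \ (union of shown blocks).
Union of shown blocks: {1, 2, 4, 7}
Missing block = U \ (union) = {3, 5, 6, 8}

{3, 5, 6, 8}


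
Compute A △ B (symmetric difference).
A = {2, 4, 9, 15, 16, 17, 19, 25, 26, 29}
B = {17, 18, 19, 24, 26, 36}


Set A = {2, 4, 9, 15, 16, 17, 19, 25, 26, 29}
Set B = {17, 18, 19, 24, 26, 36}
A △ B = (A \ B) ∪ (B \ A)
Elements in A but not B: {2, 4, 9, 15, 16, 25, 29}
Elements in B but not A: {18, 24, 36}
A △ B = {2, 4, 9, 15, 16, 18, 24, 25, 29, 36}

{2, 4, 9, 15, 16, 18, 24, 25, 29, 36}


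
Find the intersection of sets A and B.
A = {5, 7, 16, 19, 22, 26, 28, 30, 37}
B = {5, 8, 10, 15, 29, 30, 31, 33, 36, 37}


Set A = {5, 7, 16, 19, 22, 26, 28, 30, 37}
Set B = {5, 8, 10, 15, 29, 30, 31, 33, 36, 37}
A ∩ B includes only elements in both sets.
Check each element of A against B:
5 ✓, 7 ✗, 16 ✗, 19 ✗, 22 ✗, 26 ✗, 28 ✗, 30 ✓, 37 ✓
A ∩ B = {5, 30, 37}

{5, 30, 37}


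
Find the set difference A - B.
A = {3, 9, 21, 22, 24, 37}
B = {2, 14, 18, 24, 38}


Set A = {3, 9, 21, 22, 24, 37}
Set B = {2, 14, 18, 24, 38}
A \ B includes elements in A that are not in B.
Check each element of A:
3 (not in B, keep), 9 (not in B, keep), 21 (not in B, keep), 22 (not in B, keep), 24 (in B, remove), 37 (not in B, keep)
A \ B = {3, 9, 21, 22, 37}

{3, 9, 21, 22, 37}


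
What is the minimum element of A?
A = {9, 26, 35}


Set A = {9, 26, 35}
Elements in ascending order: 9, 26, 35
The smallest element is 9.

9


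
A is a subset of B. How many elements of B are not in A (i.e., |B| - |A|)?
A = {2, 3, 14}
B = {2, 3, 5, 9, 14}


Set A = {2, 3, 14}, |A| = 3
Set B = {2, 3, 5, 9, 14}, |B| = 5
Since A ⊆ B: B \ A = {5, 9}
|B| - |A| = 5 - 3 = 2

2


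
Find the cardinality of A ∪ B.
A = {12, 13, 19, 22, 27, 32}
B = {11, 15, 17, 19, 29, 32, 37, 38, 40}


Set A = {12, 13, 19, 22, 27, 32}, |A| = 6
Set B = {11, 15, 17, 19, 29, 32, 37, 38, 40}, |B| = 9
A ∩ B = {19, 32}, |A ∩ B| = 2
|A ∪ B| = |A| + |B| - |A ∩ B| = 6 + 9 - 2 = 13

13


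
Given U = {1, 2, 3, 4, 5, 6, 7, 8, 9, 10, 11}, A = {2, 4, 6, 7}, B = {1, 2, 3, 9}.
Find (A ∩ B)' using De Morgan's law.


U = {1, 2, 3, 4, 5, 6, 7, 8, 9, 10, 11}
A = {2, 4, 6, 7}, B = {1, 2, 3, 9}
A ∩ B = {2}
(A ∩ B)' = U \ (A ∩ B) = {1, 3, 4, 5, 6, 7, 8, 9, 10, 11}
Verification via A' ∪ B': A' = {1, 3, 5, 8, 9, 10, 11}, B' = {4, 5, 6, 7, 8, 10, 11}
A' ∪ B' = {1, 3, 4, 5, 6, 7, 8, 9, 10, 11} ✓

{1, 3, 4, 5, 6, 7, 8, 9, 10, 11}


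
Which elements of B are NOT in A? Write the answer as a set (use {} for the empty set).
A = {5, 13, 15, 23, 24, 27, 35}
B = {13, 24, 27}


Set A = {5, 13, 15, 23, 24, 27, 35}
Set B = {13, 24, 27}
Check each element of B against A:
13 ∈ A, 24 ∈ A, 27 ∈ A
Elements of B not in A: {}

{}


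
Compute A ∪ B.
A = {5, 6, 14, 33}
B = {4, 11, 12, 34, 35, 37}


Set A = {5, 6, 14, 33}
Set B = {4, 11, 12, 34, 35, 37}
A ∪ B includes all elements in either set.
Elements from A: {5, 6, 14, 33}
Elements from B not already included: {4, 11, 12, 34, 35, 37}
A ∪ B = {4, 5, 6, 11, 12, 14, 33, 34, 35, 37}

{4, 5, 6, 11, 12, 14, 33, 34, 35, 37}


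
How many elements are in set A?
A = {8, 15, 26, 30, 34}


Set A = {8, 15, 26, 30, 34}
Listing elements: 8, 15, 26, 30, 34
Counting: 5 elements
|A| = 5

5


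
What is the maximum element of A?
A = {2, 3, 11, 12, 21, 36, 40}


Set A = {2, 3, 11, 12, 21, 36, 40}
Elements in ascending order: 2, 3, 11, 12, 21, 36, 40
The largest element is 40.

40


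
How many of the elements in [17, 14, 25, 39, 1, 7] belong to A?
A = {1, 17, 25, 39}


Set A = {1, 17, 25, 39}
Candidates: [17, 14, 25, 39, 1, 7]
Check each candidate:
17 ∈ A, 14 ∉ A, 25 ∈ A, 39 ∈ A, 1 ∈ A, 7 ∉ A
Count of candidates in A: 4

4


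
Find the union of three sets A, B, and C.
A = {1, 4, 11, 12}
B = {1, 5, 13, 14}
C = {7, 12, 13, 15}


Set A = {1, 4, 11, 12}
Set B = {1, 5, 13, 14}
Set C = {7, 12, 13, 15}
First, A ∪ B = {1, 4, 5, 11, 12, 13, 14}
Then, (A ∪ B) ∪ C = {1, 4, 5, 7, 11, 12, 13, 14, 15}

{1, 4, 5, 7, 11, 12, 13, 14, 15}


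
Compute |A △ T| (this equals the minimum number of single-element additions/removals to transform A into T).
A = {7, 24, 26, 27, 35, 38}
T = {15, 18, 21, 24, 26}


Set A = {7, 24, 26, 27, 35, 38}
Set T = {15, 18, 21, 24, 26}
Elements to remove from A (in A, not in T): {7, 27, 35, 38} → 4 removals
Elements to add to A (in T, not in A): {15, 18, 21} → 3 additions
Total edits = 4 + 3 = 7

7


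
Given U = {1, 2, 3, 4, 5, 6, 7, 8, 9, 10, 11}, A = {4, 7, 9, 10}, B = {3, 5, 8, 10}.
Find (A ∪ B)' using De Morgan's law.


U = {1, 2, 3, 4, 5, 6, 7, 8, 9, 10, 11}
A = {4, 7, 9, 10}, B = {3, 5, 8, 10}
A ∪ B = {3, 4, 5, 7, 8, 9, 10}
(A ∪ B)' = U \ (A ∪ B) = {1, 2, 6, 11}
Verification via A' ∩ B': A' = {1, 2, 3, 5, 6, 8, 11}, B' = {1, 2, 4, 6, 7, 9, 11}
A' ∩ B' = {1, 2, 6, 11} ✓

{1, 2, 6, 11}


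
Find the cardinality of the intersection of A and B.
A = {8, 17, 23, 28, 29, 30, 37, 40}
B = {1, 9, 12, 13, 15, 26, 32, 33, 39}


Set A = {8, 17, 23, 28, 29, 30, 37, 40}
Set B = {1, 9, 12, 13, 15, 26, 32, 33, 39}
A ∩ B = {}
|A ∩ B| = 0

0


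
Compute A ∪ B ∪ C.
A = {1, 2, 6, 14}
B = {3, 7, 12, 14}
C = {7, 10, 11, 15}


Set A = {1, 2, 6, 14}
Set B = {3, 7, 12, 14}
Set C = {7, 10, 11, 15}
First, A ∪ B = {1, 2, 3, 6, 7, 12, 14}
Then, (A ∪ B) ∪ C = {1, 2, 3, 6, 7, 10, 11, 12, 14, 15}

{1, 2, 3, 6, 7, 10, 11, 12, 14, 15}


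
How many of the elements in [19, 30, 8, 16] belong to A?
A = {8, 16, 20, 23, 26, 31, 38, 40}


Set A = {8, 16, 20, 23, 26, 31, 38, 40}
Candidates: [19, 30, 8, 16]
Check each candidate:
19 ∉ A, 30 ∉ A, 8 ∈ A, 16 ∈ A
Count of candidates in A: 2

2


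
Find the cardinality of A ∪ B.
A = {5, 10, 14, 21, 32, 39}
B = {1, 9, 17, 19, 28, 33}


Set A = {5, 10, 14, 21, 32, 39}, |A| = 6
Set B = {1, 9, 17, 19, 28, 33}, |B| = 6
A ∩ B = {}, |A ∩ B| = 0
|A ∪ B| = |A| + |B| - |A ∩ B| = 6 + 6 - 0 = 12

12


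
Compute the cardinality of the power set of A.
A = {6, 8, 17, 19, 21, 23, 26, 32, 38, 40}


Set A = {6, 8, 17, 19, 21, 23, 26, 32, 38, 40}
|A| = 10
The power set P(A) contains all subsets of A.
|P(A)| = 2^|A| = 2^10 = 1024

1024


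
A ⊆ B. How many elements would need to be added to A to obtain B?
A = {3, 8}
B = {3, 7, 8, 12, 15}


Set A = {3, 8}, |A| = 2
Set B = {3, 7, 8, 12, 15}, |B| = 5
Since A ⊆ B: B \ A = {7, 12, 15}
|B| - |A| = 5 - 2 = 3

3


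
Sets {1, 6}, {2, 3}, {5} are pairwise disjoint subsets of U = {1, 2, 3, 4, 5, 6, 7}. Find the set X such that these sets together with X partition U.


U = {1, 2, 3, 4, 5, 6, 7}
Shown blocks: {1, 6}, {2, 3}, {5}
A partition's blocks are pairwise disjoint and cover U, so the missing block = U \ (union of shown blocks).
Union of shown blocks: {1, 2, 3, 5, 6}
Missing block = U \ (union) = {4, 7}

{4, 7}


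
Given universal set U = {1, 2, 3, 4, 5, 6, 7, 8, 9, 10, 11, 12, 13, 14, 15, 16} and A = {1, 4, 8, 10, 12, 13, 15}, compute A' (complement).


Universal set U = {1, 2, 3, 4, 5, 6, 7, 8, 9, 10, 11, 12, 13, 14, 15, 16}
Set A = {1, 4, 8, 10, 12, 13, 15}
A' = U \ A = elements in U but not in A
Checking each element of U:
1 (in A, exclude), 2 (not in A, include), 3 (not in A, include), 4 (in A, exclude), 5 (not in A, include), 6 (not in A, include), 7 (not in A, include), 8 (in A, exclude), 9 (not in A, include), 10 (in A, exclude), 11 (not in A, include), 12 (in A, exclude), 13 (in A, exclude), 14 (not in A, include), 15 (in A, exclude), 16 (not in A, include)
A' = {2, 3, 5, 6, 7, 9, 11, 14, 16}

{2, 3, 5, 6, 7, 9, 11, 14, 16}


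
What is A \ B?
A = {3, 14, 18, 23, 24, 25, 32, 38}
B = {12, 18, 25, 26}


Set A = {3, 14, 18, 23, 24, 25, 32, 38}
Set B = {12, 18, 25, 26}
A \ B includes elements in A that are not in B.
Check each element of A:
3 (not in B, keep), 14 (not in B, keep), 18 (in B, remove), 23 (not in B, keep), 24 (not in B, keep), 25 (in B, remove), 32 (not in B, keep), 38 (not in B, keep)
A \ B = {3, 14, 23, 24, 32, 38}

{3, 14, 23, 24, 32, 38}


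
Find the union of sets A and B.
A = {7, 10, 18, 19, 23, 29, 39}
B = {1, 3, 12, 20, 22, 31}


Set A = {7, 10, 18, 19, 23, 29, 39}
Set B = {1, 3, 12, 20, 22, 31}
A ∪ B includes all elements in either set.
Elements from A: {7, 10, 18, 19, 23, 29, 39}
Elements from B not already included: {1, 3, 12, 20, 22, 31}
A ∪ B = {1, 3, 7, 10, 12, 18, 19, 20, 22, 23, 29, 31, 39}

{1, 3, 7, 10, 12, 18, 19, 20, 22, 23, 29, 31, 39}


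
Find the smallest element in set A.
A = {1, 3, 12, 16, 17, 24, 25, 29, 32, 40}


Set A = {1, 3, 12, 16, 17, 24, 25, 29, 32, 40}
Elements in ascending order: 1, 3, 12, 16, 17, 24, 25, 29, 32, 40
The smallest element is 1.

1


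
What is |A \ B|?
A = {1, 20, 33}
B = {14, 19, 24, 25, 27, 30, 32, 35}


Set A = {1, 20, 33}
Set B = {14, 19, 24, 25, 27, 30, 32, 35}
A \ B = {1, 20, 33}
|A \ B| = 3

3


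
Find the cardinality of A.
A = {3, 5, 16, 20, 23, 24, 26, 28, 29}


Set A = {3, 5, 16, 20, 23, 24, 26, 28, 29}
Listing elements: 3, 5, 16, 20, 23, 24, 26, 28, 29
Counting: 9 elements
|A| = 9

9


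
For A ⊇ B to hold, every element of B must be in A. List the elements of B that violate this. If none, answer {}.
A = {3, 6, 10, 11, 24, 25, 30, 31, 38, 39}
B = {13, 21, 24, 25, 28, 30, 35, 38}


Set A = {3, 6, 10, 11, 24, 25, 30, 31, 38, 39}
Set B = {13, 21, 24, 25, 28, 30, 35, 38}
Check each element of B against A:
13 ∉ A (include), 21 ∉ A (include), 24 ∈ A, 25 ∈ A, 28 ∉ A (include), 30 ∈ A, 35 ∉ A (include), 38 ∈ A
Elements of B not in A: {13, 21, 28, 35}

{13, 21, 28, 35}


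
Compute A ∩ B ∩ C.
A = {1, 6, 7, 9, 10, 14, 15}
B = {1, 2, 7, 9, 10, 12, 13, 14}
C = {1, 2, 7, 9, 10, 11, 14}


Set A = {1, 6, 7, 9, 10, 14, 15}
Set B = {1, 2, 7, 9, 10, 12, 13, 14}
Set C = {1, 2, 7, 9, 10, 11, 14}
First, A ∩ B = {1, 7, 9, 10, 14}
Then, (A ∩ B) ∩ C = {1, 7, 9, 10, 14}

{1, 7, 9, 10, 14}


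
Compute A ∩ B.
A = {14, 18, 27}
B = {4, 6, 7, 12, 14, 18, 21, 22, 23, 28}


Set A = {14, 18, 27}
Set B = {4, 6, 7, 12, 14, 18, 21, 22, 23, 28}
A ∩ B includes only elements in both sets.
Check each element of A against B:
14 ✓, 18 ✓, 27 ✗
A ∩ B = {14, 18}

{14, 18}


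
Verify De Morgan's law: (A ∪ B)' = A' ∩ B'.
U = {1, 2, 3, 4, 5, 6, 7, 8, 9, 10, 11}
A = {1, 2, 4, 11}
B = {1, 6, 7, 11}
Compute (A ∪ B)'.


U = {1, 2, 3, 4, 5, 6, 7, 8, 9, 10, 11}
A = {1, 2, 4, 11}, B = {1, 6, 7, 11}
A ∪ B = {1, 2, 4, 6, 7, 11}
(A ∪ B)' = U \ (A ∪ B) = {3, 5, 8, 9, 10}
Verification via A' ∩ B': A' = {3, 5, 6, 7, 8, 9, 10}, B' = {2, 3, 4, 5, 8, 9, 10}
A' ∩ B' = {3, 5, 8, 9, 10} ✓

{3, 5, 8, 9, 10}


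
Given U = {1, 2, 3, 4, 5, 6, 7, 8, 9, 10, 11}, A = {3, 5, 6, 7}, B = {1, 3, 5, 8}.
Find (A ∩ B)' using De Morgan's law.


U = {1, 2, 3, 4, 5, 6, 7, 8, 9, 10, 11}
A = {3, 5, 6, 7}, B = {1, 3, 5, 8}
A ∩ B = {3, 5}
(A ∩ B)' = U \ (A ∩ B) = {1, 2, 4, 6, 7, 8, 9, 10, 11}
Verification via A' ∪ B': A' = {1, 2, 4, 8, 9, 10, 11}, B' = {2, 4, 6, 7, 9, 10, 11}
A' ∪ B' = {1, 2, 4, 6, 7, 8, 9, 10, 11} ✓

{1, 2, 4, 6, 7, 8, 9, 10, 11}


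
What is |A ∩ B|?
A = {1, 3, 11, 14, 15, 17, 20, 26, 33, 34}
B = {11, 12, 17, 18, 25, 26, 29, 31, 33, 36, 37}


Set A = {1, 3, 11, 14, 15, 17, 20, 26, 33, 34}
Set B = {11, 12, 17, 18, 25, 26, 29, 31, 33, 36, 37}
A ∩ B = {11, 17, 26, 33}
|A ∩ B| = 4

4


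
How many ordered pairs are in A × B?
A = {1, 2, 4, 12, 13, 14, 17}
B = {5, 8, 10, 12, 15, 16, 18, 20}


Set A = {1, 2, 4, 12, 13, 14, 17} has 7 elements.
Set B = {5, 8, 10, 12, 15, 16, 18, 20} has 8 elements.
|A × B| = |A| × |B| = 7 × 8 = 56

56


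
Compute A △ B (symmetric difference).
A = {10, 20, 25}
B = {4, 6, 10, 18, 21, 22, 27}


Set A = {10, 20, 25}
Set B = {4, 6, 10, 18, 21, 22, 27}
A △ B = (A \ B) ∪ (B \ A)
Elements in A but not B: {20, 25}
Elements in B but not A: {4, 6, 18, 21, 22, 27}
A △ B = {4, 6, 18, 20, 21, 22, 25, 27}

{4, 6, 18, 20, 21, 22, 25, 27}


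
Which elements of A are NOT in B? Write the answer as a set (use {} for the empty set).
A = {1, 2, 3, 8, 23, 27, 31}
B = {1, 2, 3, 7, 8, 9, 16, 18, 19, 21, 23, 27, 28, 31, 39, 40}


Set A = {1, 2, 3, 8, 23, 27, 31}
Set B = {1, 2, 3, 7, 8, 9, 16, 18, 19, 21, 23, 27, 28, 31, 39, 40}
Check each element of A against B:
1 ∈ B, 2 ∈ B, 3 ∈ B, 8 ∈ B, 23 ∈ B, 27 ∈ B, 31 ∈ B
Elements of A not in B: {}

{}


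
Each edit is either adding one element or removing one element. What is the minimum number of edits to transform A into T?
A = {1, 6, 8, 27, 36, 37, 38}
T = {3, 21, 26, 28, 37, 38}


Set A = {1, 6, 8, 27, 36, 37, 38}
Set T = {3, 21, 26, 28, 37, 38}
Elements to remove from A (in A, not in T): {1, 6, 8, 27, 36} → 5 removals
Elements to add to A (in T, not in A): {3, 21, 26, 28} → 4 additions
Total edits = 5 + 4 = 9

9


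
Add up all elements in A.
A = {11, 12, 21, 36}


Set A = {11, 12, 21, 36}
Sum = 11 + 12 + 21 + 36 = 80

80


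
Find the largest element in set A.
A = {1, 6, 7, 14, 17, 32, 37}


Set A = {1, 6, 7, 14, 17, 32, 37}
Elements in ascending order: 1, 6, 7, 14, 17, 32, 37
The largest element is 37.

37


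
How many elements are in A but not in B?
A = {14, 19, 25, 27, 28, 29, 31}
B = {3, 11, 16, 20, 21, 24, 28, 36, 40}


Set A = {14, 19, 25, 27, 28, 29, 31}
Set B = {3, 11, 16, 20, 21, 24, 28, 36, 40}
A \ B = {14, 19, 25, 27, 29, 31}
|A \ B| = 6

6


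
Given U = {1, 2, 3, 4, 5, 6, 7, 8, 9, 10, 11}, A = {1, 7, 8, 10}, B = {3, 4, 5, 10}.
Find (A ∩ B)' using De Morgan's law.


U = {1, 2, 3, 4, 5, 6, 7, 8, 9, 10, 11}
A = {1, 7, 8, 10}, B = {3, 4, 5, 10}
A ∩ B = {10}
(A ∩ B)' = U \ (A ∩ B) = {1, 2, 3, 4, 5, 6, 7, 8, 9, 11}
Verification via A' ∪ B': A' = {2, 3, 4, 5, 6, 9, 11}, B' = {1, 2, 6, 7, 8, 9, 11}
A' ∪ B' = {1, 2, 3, 4, 5, 6, 7, 8, 9, 11} ✓

{1, 2, 3, 4, 5, 6, 7, 8, 9, 11}


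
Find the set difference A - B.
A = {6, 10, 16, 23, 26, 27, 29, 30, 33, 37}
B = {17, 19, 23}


Set A = {6, 10, 16, 23, 26, 27, 29, 30, 33, 37}
Set B = {17, 19, 23}
A \ B includes elements in A that are not in B.
Check each element of A:
6 (not in B, keep), 10 (not in B, keep), 16 (not in B, keep), 23 (in B, remove), 26 (not in B, keep), 27 (not in B, keep), 29 (not in B, keep), 30 (not in B, keep), 33 (not in B, keep), 37 (not in B, keep)
A \ B = {6, 10, 16, 26, 27, 29, 30, 33, 37}

{6, 10, 16, 26, 27, 29, 30, 33, 37}


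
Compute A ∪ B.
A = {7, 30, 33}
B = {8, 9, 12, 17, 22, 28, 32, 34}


Set A = {7, 30, 33}
Set B = {8, 9, 12, 17, 22, 28, 32, 34}
A ∪ B includes all elements in either set.
Elements from A: {7, 30, 33}
Elements from B not already included: {8, 9, 12, 17, 22, 28, 32, 34}
A ∪ B = {7, 8, 9, 12, 17, 22, 28, 30, 32, 33, 34}

{7, 8, 9, 12, 17, 22, 28, 30, 32, 33, 34}


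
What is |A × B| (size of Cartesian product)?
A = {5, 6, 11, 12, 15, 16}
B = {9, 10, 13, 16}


Set A = {5, 6, 11, 12, 15, 16} has 6 elements.
Set B = {9, 10, 13, 16} has 4 elements.
|A × B| = |A| × |B| = 6 × 4 = 24

24


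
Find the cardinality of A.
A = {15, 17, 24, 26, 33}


Set A = {15, 17, 24, 26, 33}
Listing elements: 15, 17, 24, 26, 33
Counting: 5 elements
|A| = 5

5


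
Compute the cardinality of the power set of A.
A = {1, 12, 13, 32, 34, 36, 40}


Set A = {1, 12, 13, 32, 34, 36, 40}
|A| = 7
The power set P(A) contains all subsets of A.
|P(A)| = 2^|A| = 2^7 = 128

128


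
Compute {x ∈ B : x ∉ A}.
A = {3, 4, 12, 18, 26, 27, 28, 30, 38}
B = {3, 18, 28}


Set A = {3, 4, 12, 18, 26, 27, 28, 30, 38}
Set B = {3, 18, 28}
Check each element of B against A:
3 ∈ A, 18 ∈ A, 28 ∈ A
Elements of B not in A: {}

{}


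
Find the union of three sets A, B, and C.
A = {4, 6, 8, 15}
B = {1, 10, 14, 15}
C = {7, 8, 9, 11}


Set A = {4, 6, 8, 15}
Set B = {1, 10, 14, 15}
Set C = {7, 8, 9, 11}
First, A ∪ B = {1, 4, 6, 8, 10, 14, 15}
Then, (A ∪ B) ∪ C = {1, 4, 6, 7, 8, 9, 10, 11, 14, 15}

{1, 4, 6, 7, 8, 9, 10, 11, 14, 15}


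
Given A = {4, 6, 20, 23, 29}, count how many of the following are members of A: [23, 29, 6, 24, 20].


Set A = {4, 6, 20, 23, 29}
Candidates: [23, 29, 6, 24, 20]
Check each candidate:
23 ∈ A, 29 ∈ A, 6 ∈ A, 24 ∉ A, 20 ∈ A
Count of candidates in A: 4

4


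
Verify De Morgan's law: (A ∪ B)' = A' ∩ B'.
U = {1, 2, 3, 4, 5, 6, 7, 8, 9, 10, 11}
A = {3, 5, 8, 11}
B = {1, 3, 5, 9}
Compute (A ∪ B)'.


U = {1, 2, 3, 4, 5, 6, 7, 8, 9, 10, 11}
A = {3, 5, 8, 11}, B = {1, 3, 5, 9}
A ∪ B = {1, 3, 5, 8, 9, 11}
(A ∪ B)' = U \ (A ∪ B) = {2, 4, 6, 7, 10}
Verification via A' ∩ B': A' = {1, 2, 4, 6, 7, 9, 10}, B' = {2, 4, 6, 7, 8, 10, 11}
A' ∩ B' = {2, 4, 6, 7, 10} ✓

{2, 4, 6, 7, 10}


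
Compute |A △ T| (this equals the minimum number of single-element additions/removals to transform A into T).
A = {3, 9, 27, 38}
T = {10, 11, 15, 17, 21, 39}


Set A = {3, 9, 27, 38}
Set T = {10, 11, 15, 17, 21, 39}
Elements to remove from A (in A, not in T): {3, 9, 27, 38} → 4 removals
Elements to add to A (in T, not in A): {10, 11, 15, 17, 21, 39} → 6 additions
Total edits = 4 + 6 = 10

10


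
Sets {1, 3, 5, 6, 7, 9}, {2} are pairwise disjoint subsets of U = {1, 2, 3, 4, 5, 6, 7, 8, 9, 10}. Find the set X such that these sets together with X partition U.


U = {1, 2, 3, 4, 5, 6, 7, 8, 9, 10}
Shown blocks: {1, 3, 5, 6, 7, 9}, {2}
A partition's blocks are pairwise disjoint and cover U, so the missing block = U \ (union of shown blocks).
Union of shown blocks: {1, 2, 3, 5, 6, 7, 9}
Missing block = U \ (union) = {4, 8, 10}

{4, 8, 10}


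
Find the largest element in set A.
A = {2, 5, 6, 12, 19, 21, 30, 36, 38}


Set A = {2, 5, 6, 12, 19, 21, 30, 36, 38}
Elements in ascending order: 2, 5, 6, 12, 19, 21, 30, 36, 38
The largest element is 38.

38


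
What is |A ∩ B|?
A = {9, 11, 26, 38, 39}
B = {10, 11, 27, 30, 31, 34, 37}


Set A = {9, 11, 26, 38, 39}
Set B = {10, 11, 27, 30, 31, 34, 37}
A ∩ B = {11}
|A ∩ B| = 1

1


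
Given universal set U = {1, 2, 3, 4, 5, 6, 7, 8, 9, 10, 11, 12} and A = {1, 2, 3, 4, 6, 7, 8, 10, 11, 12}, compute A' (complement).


Universal set U = {1, 2, 3, 4, 5, 6, 7, 8, 9, 10, 11, 12}
Set A = {1, 2, 3, 4, 6, 7, 8, 10, 11, 12}
A' = U \ A = elements in U but not in A
Checking each element of U:
1 (in A, exclude), 2 (in A, exclude), 3 (in A, exclude), 4 (in A, exclude), 5 (not in A, include), 6 (in A, exclude), 7 (in A, exclude), 8 (in A, exclude), 9 (not in A, include), 10 (in A, exclude), 11 (in A, exclude), 12 (in A, exclude)
A' = {5, 9}

{5, 9}


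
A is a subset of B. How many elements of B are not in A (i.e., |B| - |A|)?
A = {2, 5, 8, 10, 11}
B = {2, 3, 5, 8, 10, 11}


Set A = {2, 5, 8, 10, 11}, |A| = 5
Set B = {2, 3, 5, 8, 10, 11}, |B| = 6
Since A ⊆ B: B \ A = {3}
|B| - |A| = 6 - 5 = 1

1


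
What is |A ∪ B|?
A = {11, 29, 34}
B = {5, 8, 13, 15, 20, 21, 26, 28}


Set A = {11, 29, 34}, |A| = 3
Set B = {5, 8, 13, 15, 20, 21, 26, 28}, |B| = 8
A ∩ B = {}, |A ∩ B| = 0
|A ∪ B| = |A| + |B| - |A ∩ B| = 3 + 8 - 0 = 11

11


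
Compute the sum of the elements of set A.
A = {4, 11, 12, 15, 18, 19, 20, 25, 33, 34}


Set A = {4, 11, 12, 15, 18, 19, 20, 25, 33, 34}
Sum = 4 + 11 + 12 + 15 + 18 + 19 + 20 + 25 + 33 + 34 = 191

191


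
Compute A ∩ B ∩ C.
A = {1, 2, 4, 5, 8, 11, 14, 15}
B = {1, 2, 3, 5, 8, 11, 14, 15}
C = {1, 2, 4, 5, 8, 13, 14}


Set A = {1, 2, 4, 5, 8, 11, 14, 15}
Set B = {1, 2, 3, 5, 8, 11, 14, 15}
Set C = {1, 2, 4, 5, 8, 13, 14}
First, A ∩ B = {1, 2, 5, 8, 11, 14, 15}
Then, (A ∩ B) ∩ C = {1, 2, 5, 8, 14}

{1, 2, 5, 8, 14}


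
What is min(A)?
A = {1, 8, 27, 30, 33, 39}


Set A = {1, 8, 27, 30, 33, 39}
Elements in ascending order: 1, 8, 27, 30, 33, 39
The smallest element is 1.

1


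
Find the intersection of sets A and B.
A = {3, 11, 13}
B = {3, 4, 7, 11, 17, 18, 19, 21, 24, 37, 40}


Set A = {3, 11, 13}
Set B = {3, 4, 7, 11, 17, 18, 19, 21, 24, 37, 40}
A ∩ B includes only elements in both sets.
Check each element of A against B:
3 ✓, 11 ✓, 13 ✗
A ∩ B = {3, 11}

{3, 11}


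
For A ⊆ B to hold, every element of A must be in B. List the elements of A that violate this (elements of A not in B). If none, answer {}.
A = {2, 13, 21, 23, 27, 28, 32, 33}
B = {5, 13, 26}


Set A = {2, 13, 21, 23, 27, 28, 32, 33}
Set B = {5, 13, 26}
Check each element of A against B:
2 ∉ B (include), 13 ∈ B, 21 ∉ B (include), 23 ∉ B (include), 27 ∉ B (include), 28 ∉ B (include), 32 ∉ B (include), 33 ∉ B (include)
Elements of A not in B: {2, 21, 23, 27, 28, 32, 33}

{2, 21, 23, 27, 28, 32, 33}


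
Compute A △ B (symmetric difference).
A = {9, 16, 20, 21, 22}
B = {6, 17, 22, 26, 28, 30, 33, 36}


Set A = {9, 16, 20, 21, 22}
Set B = {6, 17, 22, 26, 28, 30, 33, 36}
A △ B = (A \ B) ∪ (B \ A)
Elements in A but not B: {9, 16, 20, 21}
Elements in B but not A: {6, 17, 26, 28, 30, 33, 36}
A △ B = {6, 9, 16, 17, 20, 21, 26, 28, 30, 33, 36}

{6, 9, 16, 17, 20, 21, 26, 28, 30, 33, 36}


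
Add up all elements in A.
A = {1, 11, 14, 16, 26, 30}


Set A = {1, 11, 14, 16, 26, 30}
Sum = 1 + 11 + 14 + 16 + 26 + 30 = 98

98


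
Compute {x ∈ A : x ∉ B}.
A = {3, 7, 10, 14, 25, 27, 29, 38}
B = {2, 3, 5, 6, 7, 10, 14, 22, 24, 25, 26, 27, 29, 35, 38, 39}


Set A = {3, 7, 10, 14, 25, 27, 29, 38}
Set B = {2, 3, 5, 6, 7, 10, 14, 22, 24, 25, 26, 27, 29, 35, 38, 39}
Check each element of A against B:
3 ∈ B, 7 ∈ B, 10 ∈ B, 14 ∈ B, 25 ∈ B, 27 ∈ B, 29 ∈ B, 38 ∈ B
Elements of A not in B: {}

{}


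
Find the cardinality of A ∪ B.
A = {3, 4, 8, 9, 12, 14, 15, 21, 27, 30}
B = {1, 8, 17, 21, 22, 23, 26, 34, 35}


Set A = {3, 4, 8, 9, 12, 14, 15, 21, 27, 30}, |A| = 10
Set B = {1, 8, 17, 21, 22, 23, 26, 34, 35}, |B| = 9
A ∩ B = {8, 21}, |A ∩ B| = 2
|A ∪ B| = |A| + |B| - |A ∩ B| = 10 + 9 - 2 = 17

17


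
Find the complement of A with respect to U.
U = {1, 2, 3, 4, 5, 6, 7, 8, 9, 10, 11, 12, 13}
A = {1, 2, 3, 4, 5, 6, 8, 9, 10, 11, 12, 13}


Universal set U = {1, 2, 3, 4, 5, 6, 7, 8, 9, 10, 11, 12, 13}
Set A = {1, 2, 3, 4, 5, 6, 8, 9, 10, 11, 12, 13}
A' = U \ A = elements in U but not in A
Checking each element of U:
1 (in A, exclude), 2 (in A, exclude), 3 (in A, exclude), 4 (in A, exclude), 5 (in A, exclude), 6 (in A, exclude), 7 (not in A, include), 8 (in A, exclude), 9 (in A, exclude), 10 (in A, exclude), 11 (in A, exclude), 12 (in A, exclude), 13 (in A, exclude)
A' = {7}

{7}


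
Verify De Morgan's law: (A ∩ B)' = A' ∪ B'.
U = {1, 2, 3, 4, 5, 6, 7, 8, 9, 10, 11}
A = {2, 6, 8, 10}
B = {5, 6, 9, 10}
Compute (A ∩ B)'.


U = {1, 2, 3, 4, 5, 6, 7, 8, 9, 10, 11}
A = {2, 6, 8, 10}, B = {5, 6, 9, 10}
A ∩ B = {6, 10}
(A ∩ B)' = U \ (A ∩ B) = {1, 2, 3, 4, 5, 7, 8, 9, 11}
Verification via A' ∪ B': A' = {1, 3, 4, 5, 7, 9, 11}, B' = {1, 2, 3, 4, 7, 8, 11}
A' ∪ B' = {1, 2, 3, 4, 5, 7, 8, 9, 11} ✓

{1, 2, 3, 4, 5, 7, 8, 9, 11}


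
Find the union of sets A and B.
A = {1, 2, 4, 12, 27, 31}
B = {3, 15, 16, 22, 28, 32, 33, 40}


Set A = {1, 2, 4, 12, 27, 31}
Set B = {3, 15, 16, 22, 28, 32, 33, 40}
A ∪ B includes all elements in either set.
Elements from A: {1, 2, 4, 12, 27, 31}
Elements from B not already included: {3, 15, 16, 22, 28, 32, 33, 40}
A ∪ B = {1, 2, 3, 4, 12, 15, 16, 22, 27, 28, 31, 32, 33, 40}

{1, 2, 3, 4, 12, 15, 16, 22, 27, 28, 31, 32, 33, 40}


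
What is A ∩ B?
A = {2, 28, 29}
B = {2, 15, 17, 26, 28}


Set A = {2, 28, 29}
Set B = {2, 15, 17, 26, 28}
A ∩ B includes only elements in both sets.
Check each element of A against B:
2 ✓, 28 ✓, 29 ✗
A ∩ B = {2, 28}

{2, 28}


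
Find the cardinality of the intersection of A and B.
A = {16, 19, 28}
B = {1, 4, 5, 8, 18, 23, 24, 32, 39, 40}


Set A = {16, 19, 28}
Set B = {1, 4, 5, 8, 18, 23, 24, 32, 39, 40}
A ∩ B = {}
|A ∩ B| = 0

0


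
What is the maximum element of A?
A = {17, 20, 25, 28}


Set A = {17, 20, 25, 28}
Elements in ascending order: 17, 20, 25, 28
The largest element is 28.

28


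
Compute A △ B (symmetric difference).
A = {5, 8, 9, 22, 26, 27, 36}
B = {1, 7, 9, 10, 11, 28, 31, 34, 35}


Set A = {5, 8, 9, 22, 26, 27, 36}
Set B = {1, 7, 9, 10, 11, 28, 31, 34, 35}
A △ B = (A \ B) ∪ (B \ A)
Elements in A but not B: {5, 8, 22, 26, 27, 36}
Elements in B but not A: {1, 7, 10, 11, 28, 31, 34, 35}
A △ B = {1, 5, 7, 8, 10, 11, 22, 26, 27, 28, 31, 34, 35, 36}

{1, 5, 7, 8, 10, 11, 22, 26, 27, 28, 31, 34, 35, 36}


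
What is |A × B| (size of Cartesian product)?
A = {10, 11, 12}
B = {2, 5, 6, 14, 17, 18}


Set A = {10, 11, 12} has 3 elements.
Set B = {2, 5, 6, 14, 17, 18} has 6 elements.
|A × B| = |A| × |B| = 3 × 6 = 18

18


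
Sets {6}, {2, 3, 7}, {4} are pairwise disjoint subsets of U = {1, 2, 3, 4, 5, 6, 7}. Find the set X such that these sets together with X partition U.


U = {1, 2, 3, 4, 5, 6, 7}
Shown blocks: {6}, {2, 3, 7}, {4}
A partition's blocks are pairwise disjoint and cover U, so the missing block = U \ (union of shown blocks).
Union of shown blocks: {2, 3, 4, 6, 7}
Missing block = U \ (union) = {1, 5}

{1, 5}


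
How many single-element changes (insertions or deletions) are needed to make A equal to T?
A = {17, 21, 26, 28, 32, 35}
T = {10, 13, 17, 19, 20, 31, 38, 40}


Set A = {17, 21, 26, 28, 32, 35}
Set T = {10, 13, 17, 19, 20, 31, 38, 40}
Elements to remove from A (in A, not in T): {21, 26, 28, 32, 35} → 5 removals
Elements to add to A (in T, not in A): {10, 13, 19, 20, 31, 38, 40} → 7 additions
Total edits = 5 + 7 = 12

12


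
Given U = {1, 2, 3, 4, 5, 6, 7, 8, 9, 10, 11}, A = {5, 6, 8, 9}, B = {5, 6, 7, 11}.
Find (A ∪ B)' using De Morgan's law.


U = {1, 2, 3, 4, 5, 6, 7, 8, 9, 10, 11}
A = {5, 6, 8, 9}, B = {5, 6, 7, 11}
A ∪ B = {5, 6, 7, 8, 9, 11}
(A ∪ B)' = U \ (A ∪ B) = {1, 2, 3, 4, 10}
Verification via A' ∩ B': A' = {1, 2, 3, 4, 7, 10, 11}, B' = {1, 2, 3, 4, 8, 9, 10}
A' ∩ B' = {1, 2, 3, 4, 10} ✓

{1, 2, 3, 4, 10}


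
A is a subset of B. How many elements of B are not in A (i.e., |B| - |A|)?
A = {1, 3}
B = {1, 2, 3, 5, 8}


Set A = {1, 3}, |A| = 2
Set B = {1, 2, 3, 5, 8}, |B| = 5
Since A ⊆ B: B \ A = {2, 5, 8}
|B| - |A| = 5 - 2 = 3

3


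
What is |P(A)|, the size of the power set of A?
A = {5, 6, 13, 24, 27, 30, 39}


Set A = {5, 6, 13, 24, 27, 30, 39}
|A| = 7
The power set P(A) contains all subsets of A.
|P(A)| = 2^|A| = 2^7 = 128

128


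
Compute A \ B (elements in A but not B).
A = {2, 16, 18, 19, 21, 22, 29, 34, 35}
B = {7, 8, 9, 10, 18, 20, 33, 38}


Set A = {2, 16, 18, 19, 21, 22, 29, 34, 35}
Set B = {7, 8, 9, 10, 18, 20, 33, 38}
A \ B includes elements in A that are not in B.
Check each element of A:
2 (not in B, keep), 16 (not in B, keep), 18 (in B, remove), 19 (not in B, keep), 21 (not in B, keep), 22 (not in B, keep), 29 (not in B, keep), 34 (not in B, keep), 35 (not in B, keep)
A \ B = {2, 16, 19, 21, 22, 29, 34, 35}

{2, 16, 19, 21, 22, 29, 34, 35}


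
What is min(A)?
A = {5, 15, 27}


Set A = {5, 15, 27}
Elements in ascending order: 5, 15, 27
The smallest element is 5.

5


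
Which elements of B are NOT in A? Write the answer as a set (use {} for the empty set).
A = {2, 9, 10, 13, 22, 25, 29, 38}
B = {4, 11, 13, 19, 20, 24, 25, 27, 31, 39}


Set A = {2, 9, 10, 13, 22, 25, 29, 38}
Set B = {4, 11, 13, 19, 20, 24, 25, 27, 31, 39}
Check each element of B against A:
4 ∉ A (include), 11 ∉ A (include), 13 ∈ A, 19 ∉ A (include), 20 ∉ A (include), 24 ∉ A (include), 25 ∈ A, 27 ∉ A (include), 31 ∉ A (include), 39 ∉ A (include)
Elements of B not in A: {4, 11, 19, 20, 24, 27, 31, 39}

{4, 11, 19, 20, 24, 27, 31, 39}


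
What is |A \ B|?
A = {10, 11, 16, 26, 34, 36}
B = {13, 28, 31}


Set A = {10, 11, 16, 26, 34, 36}
Set B = {13, 28, 31}
A \ B = {10, 11, 16, 26, 34, 36}
|A \ B| = 6

6


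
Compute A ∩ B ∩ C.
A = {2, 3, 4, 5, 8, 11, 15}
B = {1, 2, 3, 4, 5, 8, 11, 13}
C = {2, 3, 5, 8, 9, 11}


Set A = {2, 3, 4, 5, 8, 11, 15}
Set B = {1, 2, 3, 4, 5, 8, 11, 13}
Set C = {2, 3, 5, 8, 9, 11}
First, A ∩ B = {2, 3, 4, 5, 8, 11}
Then, (A ∩ B) ∩ C = {2, 3, 5, 8, 11}

{2, 3, 5, 8, 11}


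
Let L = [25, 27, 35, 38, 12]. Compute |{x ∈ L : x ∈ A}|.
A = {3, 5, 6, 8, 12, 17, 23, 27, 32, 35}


Set A = {3, 5, 6, 8, 12, 17, 23, 27, 32, 35}
Candidates: [25, 27, 35, 38, 12]
Check each candidate:
25 ∉ A, 27 ∈ A, 35 ∈ A, 38 ∉ A, 12 ∈ A
Count of candidates in A: 3

3


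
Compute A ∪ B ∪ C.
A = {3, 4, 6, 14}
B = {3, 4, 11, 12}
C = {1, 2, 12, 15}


Set A = {3, 4, 6, 14}
Set B = {3, 4, 11, 12}
Set C = {1, 2, 12, 15}
First, A ∪ B = {3, 4, 6, 11, 12, 14}
Then, (A ∪ B) ∪ C = {1, 2, 3, 4, 6, 11, 12, 14, 15}

{1, 2, 3, 4, 6, 11, 12, 14, 15}


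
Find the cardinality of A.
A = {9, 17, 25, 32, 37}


Set A = {9, 17, 25, 32, 37}
Listing elements: 9, 17, 25, 32, 37
Counting: 5 elements
|A| = 5

5


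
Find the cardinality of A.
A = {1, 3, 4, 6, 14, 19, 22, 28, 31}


Set A = {1, 3, 4, 6, 14, 19, 22, 28, 31}
Listing elements: 1, 3, 4, 6, 14, 19, 22, 28, 31
Counting: 9 elements
|A| = 9

9


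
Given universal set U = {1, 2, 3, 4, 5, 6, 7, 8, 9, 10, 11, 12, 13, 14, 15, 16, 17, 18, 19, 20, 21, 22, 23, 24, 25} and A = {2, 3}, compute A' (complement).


Universal set U = {1, 2, 3, 4, 5, 6, 7, 8, 9, 10, 11, 12, 13, 14, 15, 16, 17, 18, 19, 20, 21, 22, 23, 24, 25}
Set A = {2, 3}
A' = U \ A = elements in U but not in A
Checking each element of U:
1 (not in A, include), 2 (in A, exclude), 3 (in A, exclude), 4 (not in A, include), 5 (not in A, include), 6 (not in A, include), 7 (not in A, include), 8 (not in A, include), 9 (not in A, include), 10 (not in A, include), 11 (not in A, include), 12 (not in A, include), 13 (not in A, include), 14 (not in A, include), 15 (not in A, include), 16 (not in A, include), 17 (not in A, include), 18 (not in A, include), 19 (not in A, include), 20 (not in A, include), 21 (not in A, include), 22 (not in A, include), 23 (not in A, include), 24 (not in A, include), 25 (not in A, include)
A' = {1, 4, 5, 6, 7, 8, 9, 10, 11, 12, 13, 14, 15, 16, 17, 18, 19, 20, 21, 22, 23, 24, 25}

{1, 4, 5, 6, 7, 8, 9, 10, 11, 12, 13, 14, 15, 16, 17, 18, 19, 20, 21, 22, 23, 24, 25}


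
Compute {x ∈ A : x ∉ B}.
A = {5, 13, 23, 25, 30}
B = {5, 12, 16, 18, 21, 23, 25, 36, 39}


Set A = {5, 13, 23, 25, 30}
Set B = {5, 12, 16, 18, 21, 23, 25, 36, 39}
Check each element of A against B:
5 ∈ B, 13 ∉ B (include), 23 ∈ B, 25 ∈ B, 30 ∉ B (include)
Elements of A not in B: {13, 30}

{13, 30}


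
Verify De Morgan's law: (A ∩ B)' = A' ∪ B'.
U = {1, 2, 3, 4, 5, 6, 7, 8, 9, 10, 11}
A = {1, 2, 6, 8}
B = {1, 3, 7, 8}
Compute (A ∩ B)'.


U = {1, 2, 3, 4, 5, 6, 7, 8, 9, 10, 11}
A = {1, 2, 6, 8}, B = {1, 3, 7, 8}
A ∩ B = {1, 8}
(A ∩ B)' = U \ (A ∩ B) = {2, 3, 4, 5, 6, 7, 9, 10, 11}
Verification via A' ∪ B': A' = {3, 4, 5, 7, 9, 10, 11}, B' = {2, 4, 5, 6, 9, 10, 11}
A' ∪ B' = {2, 3, 4, 5, 6, 7, 9, 10, 11} ✓

{2, 3, 4, 5, 6, 7, 9, 10, 11}


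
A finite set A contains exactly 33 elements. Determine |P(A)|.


The set has 33 elements.
The power set contains all possible subsets.
|P(A)| = 2^|A| = 2^33 = 8589934592

8589934592


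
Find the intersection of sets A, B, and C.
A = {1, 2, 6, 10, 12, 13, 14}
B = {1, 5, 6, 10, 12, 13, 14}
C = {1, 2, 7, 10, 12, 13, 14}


Set A = {1, 2, 6, 10, 12, 13, 14}
Set B = {1, 5, 6, 10, 12, 13, 14}
Set C = {1, 2, 7, 10, 12, 13, 14}
First, A ∩ B = {1, 6, 10, 12, 13, 14}
Then, (A ∩ B) ∩ C = {1, 10, 12, 13, 14}

{1, 10, 12, 13, 14}


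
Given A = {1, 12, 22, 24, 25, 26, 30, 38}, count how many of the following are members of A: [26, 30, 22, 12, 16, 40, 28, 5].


Set A = {1, 12, 22, 24, 25, 26, 30, 38}
Candidates: [26, 30, 22, 12, 16, 40, 28, 5]
Check each candidate:
26 ∈ A, 30 ∈ A, 22 ∈ A, 12 ∈ A, 16 ∉ A, 40 ∉ A, 28 ∉ A, 5 ∉ A
Count of candidates in A: 4

4


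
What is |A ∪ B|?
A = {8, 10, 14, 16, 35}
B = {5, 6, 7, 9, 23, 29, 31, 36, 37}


Set A = {8, 10, 14, 16, 35}, |A| = 5
Set B = {5, 6, 7, 9, 23, 29, 31, 36, 37}, |B| = 9
A ∩ B = {}, |A ∩ B| = 0
|A ∪ B| = |A| + |B| - |A ∩ B| = 5 + 9 - 0 = 14

14


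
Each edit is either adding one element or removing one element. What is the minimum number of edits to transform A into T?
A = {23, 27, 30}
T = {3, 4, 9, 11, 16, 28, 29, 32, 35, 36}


Set A = {23, 27, 30}
Set T = {3, 4, 9, 11, 16, 28, 29, 32, 35, 36}
Elements to remove from A (in A, not in T): {23, 27, 30} → 3 removals
Elements to add to A (in T, not in A): {3, 4, 9, 11, 16, 28, 29, 32, 35, 36} → 10 additions
Total edits = 3 + 10 = 13

13


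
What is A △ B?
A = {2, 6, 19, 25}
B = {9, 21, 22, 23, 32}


Set A = {2, 6, 19, 25}
Set B = {9, 21, 22, 23, 32}
A △ B = (A \ B) ∪ (B \ A)
Elements in A but not B: {2, 6, 19, 25}
Elements in B but not A: {9, 21, 22, 23, 32}
A △ B = {2, 6, 9, 19, 21, 22, 23, 25, 32}

{2, 6, 9, 19, 21, 22, 23, 25, 32}


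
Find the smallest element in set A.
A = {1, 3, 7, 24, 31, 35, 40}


Set A = {1, 3, 7, 24, 31, 35, 40}
Elements in ascending order: 1, 3, 7, 24, 31, 35, 40
The smallest element is 1.

1


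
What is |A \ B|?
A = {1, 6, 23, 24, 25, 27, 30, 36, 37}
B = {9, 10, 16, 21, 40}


Set A = {1, 6, 23, 24, 25, 27, 30, 36, 37}
Set B = {9, 10, 16, 21, 40}
A \ B = {1, 6, 23, 24, 25, 27, 30, 36, 37}
|A \ B| = 9

9


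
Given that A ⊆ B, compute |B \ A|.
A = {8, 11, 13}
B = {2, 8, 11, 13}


Set A = {8, 11, 13}, |A| = 3
Set B = {2, 8, 11, 13}, |B| = 4
Since A ⊆ B: B \ A = {2}
|B| - |A| = 4 - 3 = 1

1


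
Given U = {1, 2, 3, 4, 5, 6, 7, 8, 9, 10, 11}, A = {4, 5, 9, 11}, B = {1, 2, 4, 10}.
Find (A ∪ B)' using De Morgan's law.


U = {1, 2, 3, 4, 5, 6, 7, 8, 9, 10, 11}
A = {4, 5, 9, 11}, B = {1, 2, 4, 10}
A ∪ B = {1, 2, 4, 5, 9, 10, 11}
(A ∪ B)' = U \ (A ∪ B) = {3, 6, 7, 8}
Verification via A' ∩ B': A' = {1, 2, 3, 6, 7, 8, 10}, B' = {3, 5, 6, 7, 8, 9, 11}
A' ∩ B' = {3, 6, 7, 8} ✓

{3, 6, 7, 8}


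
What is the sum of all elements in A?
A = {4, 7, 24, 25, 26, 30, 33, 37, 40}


Set A = {4, 7, 24, 25, 26, 30, 33, 37, 40}
Sum = 4 + 7 + 24 + 25 + 26 + 30 + 33 + 37 + 40 = 226

226


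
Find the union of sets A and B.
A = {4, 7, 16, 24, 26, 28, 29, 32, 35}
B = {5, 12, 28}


Set A = {4, 7, 16, 24, 26, 28, 29, 32, 35}
Set B = {5, 12, 28}
A ∪ B includes all elements in either set.
Elements from A: {4, 7, 16, 24, 26, 28, 29, 32, 35}
Elements from B not already included: {5, 12}
A ∪ B = {4, 5, 7, 12, 16, 24, 26, 28, 29, 32, 35}

{4, 5, 7, 12, 16, 24, 26, 28, 29, 32, 35}


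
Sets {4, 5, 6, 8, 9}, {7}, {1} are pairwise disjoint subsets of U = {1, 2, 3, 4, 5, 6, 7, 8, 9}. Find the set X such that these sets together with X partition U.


U = {1, 2, 3, 4, 5, 6, 7, 8, 9}
Shown blocks: {4, 5, 6, 8, 9}, {7}, {1}
A partition's blocks are pairwise disjoint and cover U, so the missing block = U \ (union of shown blocks).
Union of shown blocks: {1, 4, 5, 6, 7, 8, 9}
Missing block = U \ (union) = {2, 3}

{2, 3}


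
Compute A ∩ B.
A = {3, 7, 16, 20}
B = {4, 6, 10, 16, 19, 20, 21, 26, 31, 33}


Set A = {3, 7, 16, 20}
Set B = {4, 6, 10, 16, 19, 20, 21, 26, 31, 33}
A ∩ B includes only elements in both sets.
Check each element of A against B:
3 ✗, 7 ✗, 16 ✓, 20 ✓
A ∩ B = {16, 20}

{16, 20}


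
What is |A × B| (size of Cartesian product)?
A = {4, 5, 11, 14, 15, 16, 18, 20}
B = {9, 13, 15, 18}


Set A = {4, 5, 11, 14, 15, 16, 18, 20} has 8 elements.
Set B = {9, 13, 15, 18} has 4 elements.
|A × B| = |A| × |B| = 8 × 4 = 32

32


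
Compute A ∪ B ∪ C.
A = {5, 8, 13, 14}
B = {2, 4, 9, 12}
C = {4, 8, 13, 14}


Set A = {5, 8, 13, 14}
Set B = {2, 4, 9, 12}
Set C = {4, 8, 13, 14}
First, A ∪ B = {2, 4, 5, 8, 9, 12, 13, 14}
Then, (A ∪ B) ∪ C = {2, 4, 5, 8, 9, 12, 13, 14}

{2, 4, 5, 8, 9, 12, 13, 14}


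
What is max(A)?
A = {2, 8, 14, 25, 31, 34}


Set A = {2, 8, 14, 25, 31, 34}
Elements in ascending order: 2, 8, 14, 25, 31, 34
The largest element is 34.

34


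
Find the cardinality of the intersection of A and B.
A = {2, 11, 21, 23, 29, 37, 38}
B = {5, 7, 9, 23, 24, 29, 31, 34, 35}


Set A = {2, 11, 21, 23, 29, 37, 38}
Set B = {5, 7, 9, 23, 24, 29, 31, 34, 35}
A ∩ B = {23, 29}
|A ∩ B| = 2

2


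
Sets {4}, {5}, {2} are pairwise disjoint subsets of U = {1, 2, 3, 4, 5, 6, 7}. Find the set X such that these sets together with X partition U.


U = {1, 2, 3, 4, 5, 6, 7}
Shown blocks: {4}, {5}, {2}
A partition's blocks are pairwise disjoint and cover U, so the missing block = U \ (union of shown blocks).
Union of shown blocks: {2, 4, 5}
Missing block = U \ (union) = {1, 3, 6, 7}

{1, 3, 6, 7}


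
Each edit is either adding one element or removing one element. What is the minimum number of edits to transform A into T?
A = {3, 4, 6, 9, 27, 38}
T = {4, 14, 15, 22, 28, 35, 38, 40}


Set A = {3, 4, 6, 9, 27, 38}
Set T = {4, 14, 15, 22, 28, 35, 38, 40}
Elements to remove from A (in A, not in T): {3, 6, 9, 27} → 4 removals
Elements to add to A (in T, not in A): {14, 15, 22, 28, 35, 40} → 6 additions
Total edits = 4 + 6 = 10

10


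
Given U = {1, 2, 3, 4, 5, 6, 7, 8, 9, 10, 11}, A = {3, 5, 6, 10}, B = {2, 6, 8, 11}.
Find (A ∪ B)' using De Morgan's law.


U = {1, 2, 3, 4, 5, 6, 7, 8, 9, 10, 11}
A = {3, 5, 6, 10}, B = {2, 6, 8, 11}
A ∪ B = {2, 3, 5, 6, 8, 10, 11}
(A ∪ B)' = U \ (A ∪ B) = {1, 4, 7, 9}
Verification via A' ∩ B': A' = {1, 2, 4, 7, 8, 9, 11}, B' = {1, 3, 4, 5, 7, 9, 10}
A' ∩ B' = {1, 4, 7, 9} ✓

{1, 4, 7, 9}


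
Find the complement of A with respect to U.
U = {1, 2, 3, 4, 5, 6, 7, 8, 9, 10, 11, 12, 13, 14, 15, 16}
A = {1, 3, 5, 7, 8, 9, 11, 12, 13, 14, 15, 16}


Universal set U = {1, 2, 3, 4, 5, 6, 7, 8, 9, 10, 11, 12, 13, 14, 15, 16}
Set A = {1, 3, 5, 7, 8, 9, 11, 12, 13, 14, 15, 16}
A' = U \ A = elements in U but not in A
Checking each element of U:
1 (in A, exclude), 2 (not in A, include), 3 (in A, exclude), 4 (not in A, include), 5 (in A, exclude), 6 (not in A, include), 7 (in A, exclude), 8 (in A, exclude), 9 (in A, exclude), 10 (not in A, include), 11 (in A, exclude), 12 (in A, exclude), 13 (in A, exclude), 14 (in A, exclude), 15 (in A, exclude), 16 (in A, exclude)
A' = {2, 4, 6, 10}

{2, 4, 6, 10}


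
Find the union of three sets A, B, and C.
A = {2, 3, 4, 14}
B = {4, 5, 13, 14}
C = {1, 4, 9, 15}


Set A = {2, 3, 4, 14}
Set B = {4, 5, 13, 14}
Set C = {1, 4, 9, 15}
First, A ∪ B = {2, 3, 4, 5, 13, 14}
Then, (A ∪ B) ∪ C = {1, 2, 3, 4, 5, 9, 13, 14, 15}

{1, 2, 3, 4, 5, 9, 13, 14, 15}


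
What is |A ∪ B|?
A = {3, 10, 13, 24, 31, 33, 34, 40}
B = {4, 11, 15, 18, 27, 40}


Set A = {3, 10, 13, 24, 31, 33, 34, 40}, |A| = 8
Set B = {4, 11, 15, 18, 27, 40}, |B| = 6
A ∩ B = {40}, |A ∩ B| = 1
|A ∪ B| = |A| + |B| - |A ∩ B| = 8 + 6 - 1 = 13

13


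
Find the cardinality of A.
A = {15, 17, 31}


Set A = {15, 17, 31}
Listing elements: 15, 17, 31
Counting: 3 elements
|A| = 3

3


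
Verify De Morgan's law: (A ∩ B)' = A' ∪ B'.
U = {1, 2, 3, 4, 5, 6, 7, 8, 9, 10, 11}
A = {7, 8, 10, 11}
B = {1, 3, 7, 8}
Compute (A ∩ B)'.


U = {1, 2, 3, 4, 5, 6, 7, 8, 9, 10, 11}
A = {7, 8, 10, 11}, B = {1, 3, 7, 8}
A ∩ B = {7, 8}
(A ∩ B)' = U \ (A ∩ B) = {1, 2, 3, 4, 5, 6, 9, 10, 11}
Verification via A' ∪ B': A' = {1, 2, 3, 4, 5, 6, 9}, B' = {2, 4, 5, 6, 9, 10, 11}
A' ∪ B' = {1, 2, 3, 4, 5, 6, 9, 10, 11} ✓

{1, 2, 3, 4, 5, 6, 9, 10, 11}


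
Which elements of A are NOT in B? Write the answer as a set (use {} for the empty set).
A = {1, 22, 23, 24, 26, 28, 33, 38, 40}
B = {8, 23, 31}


Set A = {1, 22, 23, 24, 26, 28, 33, 38, 40}
Set B = {8, 23, 31}
Check each element of A against B:
1 ∉ B (include), 22 ∉ B (include), 23 ∈ B, 24 ∉ B (include), 26 ∉ B (include), 28 ∉ B (include), 33 ∉ B (include), 38 ∉ B (include), 40 ∉ B (include)
Elements of A not in B: {1, 22, 24, 26, 28, 33, 38, 40}

{1, 22, 24, 26, 28, 33, 38, 40}
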